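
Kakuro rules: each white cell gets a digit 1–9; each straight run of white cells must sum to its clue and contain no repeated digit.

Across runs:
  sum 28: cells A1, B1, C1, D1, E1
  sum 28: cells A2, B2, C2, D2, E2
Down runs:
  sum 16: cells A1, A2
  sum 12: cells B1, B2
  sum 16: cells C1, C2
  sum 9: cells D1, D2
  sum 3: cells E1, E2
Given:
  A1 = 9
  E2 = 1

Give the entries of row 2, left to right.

16 in 2 cells must be {7,9}; 3 in 2 cells must be {1,2}.
C1 = 7: the only remaining digit allowed by both the 28 across and the 16 down.
E1 = 3 − 1 = 2 completes the 3 down.
A2 = 16 − 9 = 7 completes the 16 down.
C2 = 16 − 7 = 9 completes the 16 down.
B1 = 4: the only remaining digit allowed by both the 28 across and the 12 down.
D1 = 28 − 22 = 6 completes the 28 across.
B2 = 12 − 4 = 8 completes the 12 down.
D2 = 28 − 25 = 3 completes the 28 across.

7 8 9 3 1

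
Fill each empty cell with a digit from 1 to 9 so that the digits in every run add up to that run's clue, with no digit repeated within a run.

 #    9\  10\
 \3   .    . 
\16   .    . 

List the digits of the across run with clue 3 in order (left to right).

2 1

3 in 2 cells must be {1,2}; 16 in 2 cells must be {7,9}.
The 16 across and the 9 down share only 7, so R2C1 = 7.
R2C2 = 16 − 7 = 9 completes the 16 across.
R1C1 = 9 − 7 = 2 completes the 9 down.
R1C2 = 3 − 2 = 1 completes the 3 across.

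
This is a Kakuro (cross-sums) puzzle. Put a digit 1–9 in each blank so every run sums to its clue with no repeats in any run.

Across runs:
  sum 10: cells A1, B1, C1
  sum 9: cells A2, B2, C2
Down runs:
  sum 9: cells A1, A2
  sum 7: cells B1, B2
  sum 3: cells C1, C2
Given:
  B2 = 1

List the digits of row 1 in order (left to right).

3 in 2 cells must be {1,2}.
B1 = 7 − 1 = 6 completes the 7 down.
C1 = 1: the only remaining digit allowed by both the 10 across and the 3 down.
C2 = 3 − 1 = 2 completes the 3 down.
A1 = 10 − 7 = 3 completes the 10 across.
A2 = 9 − 3 = 6 completes the 9 across.

3 6 1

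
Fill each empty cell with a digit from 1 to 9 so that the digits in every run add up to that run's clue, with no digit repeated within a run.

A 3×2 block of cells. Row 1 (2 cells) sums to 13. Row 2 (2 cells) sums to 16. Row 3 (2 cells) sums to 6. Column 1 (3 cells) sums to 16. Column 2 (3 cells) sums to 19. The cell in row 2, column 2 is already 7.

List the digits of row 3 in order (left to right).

2, 4

16 in 2 cells must be {7,9}.
(2,1) = 16 − 7 = 9 completes the 16 across.
(3,2) = 4: the only remaining digit allowed by both the 6 across and the 19 down.
(1,2) = 19 − 11 = 8 completes the 19 down.
(3,1) = 6 − 4 = 2 completes the 6 across.
(1,1) = 13 − 8 = 5 completes the 13 across.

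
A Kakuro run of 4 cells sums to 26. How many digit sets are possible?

5

4 distinct digits from 1–9 sum between 10 and 30.
Enumerating: {2,7,8,9}, {3,6,8,9}, {4,5,8,9}, {4,6,7,9}, {5,6,7,8}.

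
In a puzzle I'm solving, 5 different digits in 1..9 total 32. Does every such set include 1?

Counterexample: {2,6,7,8,9} sums to 32 without using 1.

No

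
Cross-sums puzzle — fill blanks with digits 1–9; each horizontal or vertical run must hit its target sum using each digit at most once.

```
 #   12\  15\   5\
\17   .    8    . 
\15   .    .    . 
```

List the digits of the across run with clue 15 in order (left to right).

R2C2 = 15 − 8 = 7 completes the 15 down.
No cell is forced outright now. R2C1 can only be 3 or 5 (the digits allowed by both its 15 across and its 12 down). If R2C1 = 3: then R1C1 would have to be in {2,3,4,5,6,7} for the 17 across but in {9} for the 12 down — contradiction. So R2C1 = 5.
R1C1 = 12 − 5 = 7 completes the 12 down.
R1C3 = 17 − 15 = 2 completes the 17 across.
R2C3 = 15 − 12 = 3 completes the 15 across.

5 7 3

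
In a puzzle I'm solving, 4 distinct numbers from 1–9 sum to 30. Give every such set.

4 distinct digits from 1–9 sum between 10 and 30.
Only one set works: {6,7,8,9}.

{6,7,8,9}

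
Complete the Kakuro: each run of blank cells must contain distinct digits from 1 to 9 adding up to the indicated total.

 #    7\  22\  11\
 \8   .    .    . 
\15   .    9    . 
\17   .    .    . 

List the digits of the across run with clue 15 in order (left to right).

7 in 3 cells must be {1,2,4}.
Given what's placed, R1C2 must be 5 to fit the 8 across and 22 down.
R3C2 = 22 − 14 = 8 completes the 22 down.
Nothing is forced directly, so branch on R1C1, whose candidates are 1 or 2. If R1C1 = 2: that forces R1C3 = 1, R3C1 = 4, after which R3C3 would have to be in {5} for the 17 across but in {2,3,4,6,7,8} for the 11 down — contradiction. So R1C1 = 1.
R1C3 = 8 − 6 = 2 completes the 8 across.
No cell is forced outright now. R2C1 can only be 2 or 4 (the digits allowed by both its 15 across and its 7 down). If R2C1 = 4: then R2C3 would have to be in {2} for the 15 across but in {1,3,4,5,6,8} for the 11 down — contradiction. So R2C1 = 2.
R2C3 = 15 − 11 = 4 completes the 15 across.

2 9 4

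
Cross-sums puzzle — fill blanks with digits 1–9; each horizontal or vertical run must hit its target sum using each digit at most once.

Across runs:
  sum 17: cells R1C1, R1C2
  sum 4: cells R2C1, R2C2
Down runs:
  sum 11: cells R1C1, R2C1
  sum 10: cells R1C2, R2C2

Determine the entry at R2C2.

1

17 in 2 cells must be {8,9}; 4 in 2 cells must be {1,3}.
The 4 across and the 11 down share only 3, so R2C1 = 3.
R2C2 = 4 − 3 = 1 completes the 4 across.
R1C1 = 11 − 3 = 8 completes the 11 down.
R1C2 = 17 − 8 = 9 completes the 17 across.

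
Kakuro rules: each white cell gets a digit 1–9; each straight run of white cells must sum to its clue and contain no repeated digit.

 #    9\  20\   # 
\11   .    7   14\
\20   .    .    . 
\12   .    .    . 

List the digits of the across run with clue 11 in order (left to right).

4 7

R1C1 = 11 − 7 = 4 completes the 11 across.
Given what's placed, R2C1 must be 3 to fit the 20 across and 9 down.
R3C1 = 9 − 7 = 2 completes the 9 down.
No cell is forced outright now. R3C2 can only be 4 or 9 (the digits allowed by both its 12 across and its 20 down). If R3C2 = 9: then R2C2 would have to be in {8,9} for the 20 across but in {4} for the 20 down — contradiction. So R3C2 = 4.
R2C2 = 20 − 11 = 9 completes the 20 down.
R2C3 = 20 − 12 = 8 completes the 20 across.
R3C3 = 12 − 6 = 6 completes the 12 across.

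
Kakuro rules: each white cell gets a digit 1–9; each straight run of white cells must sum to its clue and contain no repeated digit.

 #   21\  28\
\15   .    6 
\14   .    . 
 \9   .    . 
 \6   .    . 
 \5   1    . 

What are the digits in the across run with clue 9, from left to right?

2, 7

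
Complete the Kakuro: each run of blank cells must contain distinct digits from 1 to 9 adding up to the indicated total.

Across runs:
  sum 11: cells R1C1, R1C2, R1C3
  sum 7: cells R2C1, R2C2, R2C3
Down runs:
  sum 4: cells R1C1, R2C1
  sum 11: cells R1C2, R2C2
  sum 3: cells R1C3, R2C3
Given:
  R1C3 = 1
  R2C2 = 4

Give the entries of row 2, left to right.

7 in 3 cells must be {1,2,4}; 4 in 2 cells must be {1,3}; 3 in 2 cells must be {1,2}.
Given what's placed, R1C1 must be 3 to fit the 11 across and 4 down.
R1C2 = 11 − 4 = 7 completes the 11 across.
R2C1 = 4 − 3 = 1 completes the 4 down.
R2C3 = 7 − 5 = 2 completes the 7 across.

1 4 2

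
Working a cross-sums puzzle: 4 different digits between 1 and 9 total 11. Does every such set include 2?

The only way to make 11 from 4 distinct digits is {1,2,3,5}, which contains 2.

Yes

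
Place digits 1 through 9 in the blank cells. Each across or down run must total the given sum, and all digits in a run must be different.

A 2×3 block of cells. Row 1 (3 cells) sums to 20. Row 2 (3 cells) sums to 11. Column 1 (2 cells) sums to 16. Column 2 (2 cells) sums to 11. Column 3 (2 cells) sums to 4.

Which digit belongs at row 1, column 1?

9

16 in 2 cells must be {7,9}; 4 in 2 cells must be {1,3}.
The 20 across and the 4 down share only 3, so (1,3) = 3.
The 11 across and the 16 down share only 7, so (2,1) = 7.
(2,2) = 3: the only remaining digit allowed by both the 11 across and the 11 down.
(2,3) = 11 − 10 = 1 completes the 11 across.
(1,1) = 16 − 7 = 9 completes the 16 down.
(1,2) = 20 − 12 = 8 completes the 20 across.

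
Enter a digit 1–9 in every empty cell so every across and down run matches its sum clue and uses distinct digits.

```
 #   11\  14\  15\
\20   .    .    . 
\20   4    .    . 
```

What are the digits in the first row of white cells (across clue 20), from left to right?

7 5 8

R1C1 = 11 − 4 = 7 completes the 11 down.
Given what's placed, R2C2 must be 9 to fit the 20 across and 14 down.
R2C3 = 20 − 13 = 7 completes the 20 across.
R1C2 = 14 − 9 = 5 completes the 14 down.
R1C3 = 20 − 12 = 8 completes the 20 across.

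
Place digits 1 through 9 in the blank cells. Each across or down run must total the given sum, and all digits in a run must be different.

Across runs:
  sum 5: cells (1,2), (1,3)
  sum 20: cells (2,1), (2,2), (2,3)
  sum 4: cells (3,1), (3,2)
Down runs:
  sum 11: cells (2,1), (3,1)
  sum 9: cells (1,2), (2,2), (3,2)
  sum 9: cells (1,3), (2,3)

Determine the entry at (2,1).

8

4 in 2 cells must be {1,3}.
The 4 across and the 11 down share only 3, so (3,1) = 3.
(3,2) = 4 − 3 = 1 completes the 4 across.
(2,1) = 11 − 3 = 8 completes the 11 down.
No cell is forced outright now. (2,2) can only be 3 or 5 (the digits allowed by both its 20 across and its 9 down). If (2,2) = 3: then (1,2) would have to be in {1,2,3,4} for the 5 across but in {5} for the 9 down — contradiction. So (2,2) = 5.
(1,2) = 9 − 6 = 3 completes the 9 down.
(1,3) = 5 − 3 = 2 completes the 5 across.
(2,3) = 20 − 13 = 7 completes the 20 across.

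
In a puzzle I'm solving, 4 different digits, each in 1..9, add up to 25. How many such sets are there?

6

4 distinct digits from 1–9 sum between 10 and 30.
Enumerating: {1,7,8,9}, {2,6,8,9}, {3,5,8,9}, {3,6,7,9}, {4,5,7,9}, {4,6,7,8}.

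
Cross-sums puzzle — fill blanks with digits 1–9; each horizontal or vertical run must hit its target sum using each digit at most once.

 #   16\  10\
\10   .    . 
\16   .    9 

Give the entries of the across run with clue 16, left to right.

16 in 2 cells must be {7,9}.
R1C2 = 10 − 9 = 1 completes the 10 down.
R2C1 = 16 − 9 = 7 completes the 16 across.
R1C1 = 10 − 1 = 9 completes the 10 across.

7 9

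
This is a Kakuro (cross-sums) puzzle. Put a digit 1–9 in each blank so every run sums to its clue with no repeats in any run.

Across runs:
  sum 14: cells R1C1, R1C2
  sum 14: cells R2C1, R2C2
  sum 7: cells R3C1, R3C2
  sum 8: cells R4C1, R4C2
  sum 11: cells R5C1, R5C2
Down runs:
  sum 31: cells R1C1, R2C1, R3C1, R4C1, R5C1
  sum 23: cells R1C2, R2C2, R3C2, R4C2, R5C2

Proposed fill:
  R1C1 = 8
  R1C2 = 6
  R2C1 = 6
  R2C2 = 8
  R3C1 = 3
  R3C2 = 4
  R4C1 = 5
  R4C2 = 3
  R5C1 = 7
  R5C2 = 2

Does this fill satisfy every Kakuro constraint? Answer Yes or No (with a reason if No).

No — the down run R1C1–R5C1 sums to 29, not 31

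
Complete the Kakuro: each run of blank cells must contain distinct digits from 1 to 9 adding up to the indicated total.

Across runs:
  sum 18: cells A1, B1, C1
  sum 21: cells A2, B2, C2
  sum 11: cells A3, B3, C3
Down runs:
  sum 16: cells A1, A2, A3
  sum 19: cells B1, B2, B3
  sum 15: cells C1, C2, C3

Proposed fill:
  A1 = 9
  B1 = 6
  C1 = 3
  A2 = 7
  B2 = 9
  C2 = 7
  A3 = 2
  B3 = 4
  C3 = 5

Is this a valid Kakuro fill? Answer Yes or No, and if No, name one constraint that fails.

No — the down run A1–A3 sums to 18, not 16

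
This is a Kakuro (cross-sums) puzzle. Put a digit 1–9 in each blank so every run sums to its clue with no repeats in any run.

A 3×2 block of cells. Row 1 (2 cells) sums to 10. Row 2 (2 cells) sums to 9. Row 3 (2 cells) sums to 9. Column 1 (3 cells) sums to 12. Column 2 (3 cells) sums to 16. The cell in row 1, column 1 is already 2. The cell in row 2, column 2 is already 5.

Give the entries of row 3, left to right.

6 3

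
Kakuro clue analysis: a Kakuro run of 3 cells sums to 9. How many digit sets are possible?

3

3 distinct digits from 1–9 sum between 6 and 24.
Enumerating: {1,2,6}, {1,3,5}, {2,3,4}.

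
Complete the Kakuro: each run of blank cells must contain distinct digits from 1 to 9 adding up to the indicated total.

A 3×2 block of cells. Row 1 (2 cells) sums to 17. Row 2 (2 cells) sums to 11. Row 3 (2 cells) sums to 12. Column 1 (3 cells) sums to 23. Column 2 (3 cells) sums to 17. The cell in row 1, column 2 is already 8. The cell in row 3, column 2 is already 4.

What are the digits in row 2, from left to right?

17 in 2 cells must be {8,9}; 23 in 3 cells must be {6,8,9}.
(1,1) = 17 − 8 = 9 completes the 17 across.
(2,2) = 17 − 12 = 5 completes the 17 down.
(3,1) = 12 − 4 = 8 completes the 12 across.
(2,1) = 11 − 5 = 6 completes the 11 across.

6 5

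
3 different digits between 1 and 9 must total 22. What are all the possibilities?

3 distinct digits from 1–9 sum between 6 and 24.

{5,8,9}; {6,7,9}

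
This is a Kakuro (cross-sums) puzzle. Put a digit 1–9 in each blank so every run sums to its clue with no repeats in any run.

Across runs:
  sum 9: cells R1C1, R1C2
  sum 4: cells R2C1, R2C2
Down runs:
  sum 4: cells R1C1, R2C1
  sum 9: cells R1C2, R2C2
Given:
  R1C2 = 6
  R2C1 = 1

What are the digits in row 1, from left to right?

3 6

4 in 2 cells must be {1,3}.
R1C1 = 9 − 6 = 3 completes the 9 across.
R2C2 = 4 − 1 = 3 completes the 4 across.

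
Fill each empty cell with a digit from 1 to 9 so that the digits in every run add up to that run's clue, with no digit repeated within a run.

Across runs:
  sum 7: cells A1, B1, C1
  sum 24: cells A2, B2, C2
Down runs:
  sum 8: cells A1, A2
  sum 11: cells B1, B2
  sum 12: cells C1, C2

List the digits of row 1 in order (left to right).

1, 2, 4

7 in 3 cells must be {1,2,4}; 24 in 3 cells must be {7,8,9}.
The 7 across and the 12 down share only 4, so C1 = 4.
The 24 across and the 8 down share only 7, so A2 = 7.
C2 = 12 − 4 = 8 completes the 12 down.
A1 = 8 − 7 = 1 completes the 8 down.
B1 = 7 − 5 = 2 completes the 7 across.
B2 = 24 − 15 = 9 completes the 24 across.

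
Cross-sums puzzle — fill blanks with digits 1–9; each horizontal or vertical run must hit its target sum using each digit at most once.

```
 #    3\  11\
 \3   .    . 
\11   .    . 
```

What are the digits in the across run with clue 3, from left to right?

3 in 2 cells must be {1,2}.
The 3 across and the 11 down share only 2, so R1C2 = 2.
The 11 across and the 3 down share only 2, so R2C1 = 2.
R2C2 = 11 − 2 = 9 completes the 11 across.
R1C1 = 3 − 2 = 1 completes the 3 across.

1 2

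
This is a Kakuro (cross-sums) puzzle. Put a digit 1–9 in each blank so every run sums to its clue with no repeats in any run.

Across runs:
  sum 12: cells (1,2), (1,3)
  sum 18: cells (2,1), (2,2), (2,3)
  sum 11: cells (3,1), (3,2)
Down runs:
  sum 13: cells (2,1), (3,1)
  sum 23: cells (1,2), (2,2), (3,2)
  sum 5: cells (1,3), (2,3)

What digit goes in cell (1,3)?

4

23 in 3 cells must be {6,8,9}.
Nothing is forced directly, so branch on (1,2), whose candidates are 8 or 9. If (1,2) = 9: that forces (1,3) = 3, (2,3) = 2, after which (2,2) would have to be in {7,9} for the 18 across but in {6,8} for the 23 down — contradiction. So (1,2) = 8.
(1,3) = 12 − 8 = 4 completes the 12 across.
(2,3) = 5 − 4 = 1 completes the 5 down.
(2,2) = 9: the only remaining digit allowed by both the 18 across and the 23 down.
(3,2) = 23 − 17 = 6 completes the 23 down.
(2,1) = 18 − 10 = 8 completes the 18 across.
(3,1) = 11 − 6 = 5 completes the 11 across.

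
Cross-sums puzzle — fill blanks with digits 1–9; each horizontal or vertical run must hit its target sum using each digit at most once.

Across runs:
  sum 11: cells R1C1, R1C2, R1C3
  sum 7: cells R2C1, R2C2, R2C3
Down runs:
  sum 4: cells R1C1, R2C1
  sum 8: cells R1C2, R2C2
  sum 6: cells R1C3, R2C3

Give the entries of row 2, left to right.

7 in 3 cells must be {1,2,4}; 4 in 2 cells must be {1,3}.
The 7 across and the 4 down share only 1, so R2C1 = 1.
Given what's placed, R2C2 must be 2 to fit the 7 across and 8 down.
R2C3 = 7 − 3 = 4 completes the 7 across.
R1C1 = 4 − 1 = 3 completes the 4 down.
R1C2 = 8 − 2 = 6 completes the 8 down.
R1C3 = 11 − 9 = 2 completes the 11 across.

1, 2, 4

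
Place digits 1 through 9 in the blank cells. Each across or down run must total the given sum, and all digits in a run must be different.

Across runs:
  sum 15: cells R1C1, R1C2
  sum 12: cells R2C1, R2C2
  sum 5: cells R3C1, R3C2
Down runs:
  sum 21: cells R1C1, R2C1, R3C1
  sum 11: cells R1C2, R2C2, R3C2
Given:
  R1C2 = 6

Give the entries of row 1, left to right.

R1C1 = 15 − 6 = 9 completes the 15 across.
Given what's placed, R3C1 must be 4 to fit the 5 across and 21 down.
R3C2 = 5 − 4 = 1 completes the 5 across.
R2C1 = 21 − 13 = 8 completes the 21 down.
R2C2 = 12 − 8 = 4 completes the 12 across.

9 6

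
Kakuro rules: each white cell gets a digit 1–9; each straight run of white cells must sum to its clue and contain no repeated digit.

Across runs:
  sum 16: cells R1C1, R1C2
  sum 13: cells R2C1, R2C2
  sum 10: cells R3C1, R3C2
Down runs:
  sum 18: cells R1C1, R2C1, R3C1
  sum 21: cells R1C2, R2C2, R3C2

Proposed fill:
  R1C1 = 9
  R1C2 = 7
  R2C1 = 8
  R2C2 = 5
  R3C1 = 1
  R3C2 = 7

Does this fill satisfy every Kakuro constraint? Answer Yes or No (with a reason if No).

No — the across run R3C1–R3C2 sums to 8, not 10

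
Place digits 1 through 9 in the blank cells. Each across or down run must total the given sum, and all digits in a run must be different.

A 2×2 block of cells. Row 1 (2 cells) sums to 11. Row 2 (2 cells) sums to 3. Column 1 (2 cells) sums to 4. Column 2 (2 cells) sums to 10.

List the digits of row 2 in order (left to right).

3 in 2 cells must be {1,2}; 4 in 2 cells must be {1,3}.
The 11 across and the 4 down share only 3, so (1,1) = 3.
(1,2) = 11 − 3 = 8 completes the 11 across.
(2,1) = 4 − 3 = 1 completes the 4 down.
(2,2) = 3 − 1 = 2 completes the 3 across.

1 2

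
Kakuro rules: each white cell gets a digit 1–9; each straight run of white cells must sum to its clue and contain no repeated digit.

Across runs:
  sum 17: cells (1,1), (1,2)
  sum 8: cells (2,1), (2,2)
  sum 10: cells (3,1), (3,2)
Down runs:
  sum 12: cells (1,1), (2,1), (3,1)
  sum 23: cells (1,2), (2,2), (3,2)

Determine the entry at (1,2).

8

17 in 2 cells must be {8,9}; 23 in 3 cells must be {6,8,9}.
The 8 across and the 23 down share only 6, so (2,2) = 6.
(2,1) = 8 − 6 = 2 completes the 8 across.
Given what's placed, (1,1) must be 9 to fit the 17 across and 12 down.
(1,2) = 17 − 9 = 8 completes the 17 across.
(3,1) = 12 − 11 = 1 completes the 12 down.
(3,2) = 10 − 1 = 9 completes the 10 across.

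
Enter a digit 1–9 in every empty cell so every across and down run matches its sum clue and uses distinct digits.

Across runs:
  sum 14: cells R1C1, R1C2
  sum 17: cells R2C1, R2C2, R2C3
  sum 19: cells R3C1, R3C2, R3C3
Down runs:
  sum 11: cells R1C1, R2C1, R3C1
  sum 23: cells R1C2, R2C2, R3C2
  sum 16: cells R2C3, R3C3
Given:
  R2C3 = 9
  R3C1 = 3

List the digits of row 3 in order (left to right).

23 in 3 cells must be {6,8,9}; 16 in 2 cells must be {7,9}.
Given what's placed, R1C1 must be 6 to fit the 14 across and 11 down.
R1C2 = 14 − 6 = 8 completes the 14 across.
R2C1 = 11 − 9 = 2 completes the 11 down.
R2C2 = 17 − 11 = 6 completes the 17 across.
R3C2 = 23 − 14 = 9 completes the 23 down.
R3C3 = 19 − 12 = 7 completes the 19 across.

3 9 7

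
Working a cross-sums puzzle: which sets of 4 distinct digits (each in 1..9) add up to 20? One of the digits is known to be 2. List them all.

{1,2,8,9}; {2,3,6,9}; {2,3,7,8}; {2,4,5,9}; {2,4,6,8}; {2,5,6,7}

4 distinct digits from 1–9 sum between 10 and 30.
Keeping only sets containing 2.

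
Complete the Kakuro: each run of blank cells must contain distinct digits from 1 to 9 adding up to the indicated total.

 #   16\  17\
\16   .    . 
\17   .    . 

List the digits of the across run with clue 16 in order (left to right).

7 9

16 in 2 cells must be {7,9}; 17 in 2 cells must be {8,9}.
The 16 across and the 17 down share only 9, so R1C2 = 9.
The 17 across and the 16 down share only 9, so R2C1 = 9.
R2C2 = 17 − 9 = 8 completes the 17 across.
R1C1 = 16 − 9 = 7 completes the 16 across.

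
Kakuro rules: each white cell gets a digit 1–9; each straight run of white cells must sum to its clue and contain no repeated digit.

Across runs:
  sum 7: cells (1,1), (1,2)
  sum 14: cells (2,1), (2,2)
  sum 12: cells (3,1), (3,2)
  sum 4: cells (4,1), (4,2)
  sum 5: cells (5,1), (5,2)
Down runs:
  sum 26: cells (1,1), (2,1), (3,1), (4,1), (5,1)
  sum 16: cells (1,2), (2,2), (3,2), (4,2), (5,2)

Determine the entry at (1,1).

4 in 2 cells must be {1,3}; 16 in 5 cells must be {1,2,3,4,6}.
Only 6 fits (2,2) under both its across sum 14 and down sum 16.
(2,1) = 14 − 6 = 8 completes the 14 across.
Nothing is forced directly, so branch on (3,2), whose candidates are 3 or 4. If (3,2) = 4: then (3,1) would have to be in {8} for the 12 across but in {1,2,3,4,5,6,7,9} for the 26 down — contradiction. So (3,2) = 3.
(3,1) = 12 − 3 = 9 completes the 12 across.
(4,2) = 1: the only remaining digit allowed by both the 4 across and the 16 down.
(4,1) = 4 − 1 = 3 completes the 4 across.
Nothing is forced directly, so branch on (1,2), whose candidates are 2 or 4. If (1,2) = 4: then (1,1) would have to be in {3} for the 7 across but in {1,2,4,5} for the 26 down — contradiction. So (1,2) = 2.
(1,1) = 7 − 2 = 5 completes the 7 across.

5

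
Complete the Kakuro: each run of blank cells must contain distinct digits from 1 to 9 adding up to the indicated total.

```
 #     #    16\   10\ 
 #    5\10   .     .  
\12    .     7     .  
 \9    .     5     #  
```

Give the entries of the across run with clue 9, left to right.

R1C2 = 16 − 12 = 4 completes the 16 down.
R1C3 = 10 − 4 = 6 completes the 10 across.
R2C3 = 10 − 6 = 4 completes the 10 down.
R3C1 = 9 − 5 = 4 completes the 9 across.
R2C1 = 12 − 11 = 1 completes the 12 across.

4 5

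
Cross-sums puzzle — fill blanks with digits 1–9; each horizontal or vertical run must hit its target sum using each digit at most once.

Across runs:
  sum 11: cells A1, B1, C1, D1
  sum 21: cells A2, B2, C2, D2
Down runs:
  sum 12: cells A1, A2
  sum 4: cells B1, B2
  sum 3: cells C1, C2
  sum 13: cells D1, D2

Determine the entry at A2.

9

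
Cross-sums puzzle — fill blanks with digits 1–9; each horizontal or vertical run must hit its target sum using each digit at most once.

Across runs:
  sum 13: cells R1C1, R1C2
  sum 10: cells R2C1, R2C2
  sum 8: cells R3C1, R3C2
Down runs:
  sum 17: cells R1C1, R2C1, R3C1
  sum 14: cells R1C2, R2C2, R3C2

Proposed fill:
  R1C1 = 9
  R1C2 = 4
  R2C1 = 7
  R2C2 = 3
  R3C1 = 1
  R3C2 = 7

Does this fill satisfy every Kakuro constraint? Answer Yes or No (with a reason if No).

Yes

Across: 9+4=13; 7+3=10; 1+7=8. Down: 9+7+1=17; 4+3+7=14. No digit repeats within any run.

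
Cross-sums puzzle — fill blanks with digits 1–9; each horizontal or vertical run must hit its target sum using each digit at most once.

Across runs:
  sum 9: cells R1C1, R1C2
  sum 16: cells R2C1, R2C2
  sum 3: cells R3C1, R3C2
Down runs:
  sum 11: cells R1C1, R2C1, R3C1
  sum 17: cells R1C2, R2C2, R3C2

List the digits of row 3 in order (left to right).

16 in 2 cells must be {7,9}; 3 in 2 cells must be {1,2}.
The 16 across and the 11 down share only 7, so R2C1 = 7.
R2C2 = 16 − 7 = 9 completes the 16 across.
Given what's placed, R3C1 must be 1 to fit the 3 across and 11 down.
R3C2 = 3 − 1 = 2 completes the 3 across.
R1C1 = 11 − 8 = 3 completes the 11 down.
R1C2 = 9 − 3 = 6 completes the 9 across.

1 2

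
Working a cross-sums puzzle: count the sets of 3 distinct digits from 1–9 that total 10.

4

3 distinct digits from 1–9 sum between 6 and 24.
Enumerating: {1,2,7}, {1,3,6}, {1,4,5}, {2,3,5}.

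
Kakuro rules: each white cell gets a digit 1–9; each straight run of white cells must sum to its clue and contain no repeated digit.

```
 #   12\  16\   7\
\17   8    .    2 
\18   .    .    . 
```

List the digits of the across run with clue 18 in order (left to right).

4 9 5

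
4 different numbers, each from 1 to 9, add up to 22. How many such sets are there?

11

4 distinct digits from 1–9 sum between 10 and 30.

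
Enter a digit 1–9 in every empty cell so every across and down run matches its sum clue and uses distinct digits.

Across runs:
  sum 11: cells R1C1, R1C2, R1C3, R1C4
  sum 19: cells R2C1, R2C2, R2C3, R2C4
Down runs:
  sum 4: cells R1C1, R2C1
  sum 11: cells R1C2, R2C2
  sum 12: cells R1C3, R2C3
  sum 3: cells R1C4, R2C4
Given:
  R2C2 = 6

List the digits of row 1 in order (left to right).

1 5 3 2

11 in 4 cells must be {1,2,3,5}; 4 in 2 cells must be {1,3}; 3 in 2 cells must be {1,2}.
R1C2 = 11 − 6 = 5 completes the 11 down.
Given what's placed, R1C3 must be 3 to fit the 11 across and 12 down.
R2C3 = 12 − 3 = 9 completes the 12 down.
R2C4 = 1: the only remaining digit allowed by both the 19 across and the 3 down.
Given what's placed, R1C1 must be 1 to fit the 11 across and 4 down.
R1C4 = 11 − 9 = 2 completes the 11 across.
R2C1 = 19 − 16 = 3 completes the 19 across.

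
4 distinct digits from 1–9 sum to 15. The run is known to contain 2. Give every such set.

4 distinct digits from 1–9 sum between 10 and 30.
Keeping only sets containing 2.

{1,2,3,9}; {1,2,4,8}; {1,2,5,7}; {2,3,4,6}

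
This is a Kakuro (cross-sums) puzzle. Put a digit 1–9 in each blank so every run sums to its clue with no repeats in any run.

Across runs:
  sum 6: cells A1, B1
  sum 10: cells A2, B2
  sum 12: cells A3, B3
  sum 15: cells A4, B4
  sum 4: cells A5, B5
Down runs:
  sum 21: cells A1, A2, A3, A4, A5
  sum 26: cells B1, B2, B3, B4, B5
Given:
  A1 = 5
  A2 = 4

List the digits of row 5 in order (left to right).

1, 3

4 in 2 cells must be {1,3}.
B1 = 6 − 5 = 1 completes the 6 across.
B2 = 10 − 4 = 6 completes the 10 across.
B5 = 3: the only remaining digit allowed by both the 4 across and the 26 down.
A5 = 4 − 3 = 1 completes the 4 across.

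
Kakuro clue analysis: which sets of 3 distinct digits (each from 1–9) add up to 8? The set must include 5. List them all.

{1,2,5}

3 distinct digits from 1–9 sum between 6 and 24.
Keeping only sets containing 5.
Only one set works: {1,2,5}.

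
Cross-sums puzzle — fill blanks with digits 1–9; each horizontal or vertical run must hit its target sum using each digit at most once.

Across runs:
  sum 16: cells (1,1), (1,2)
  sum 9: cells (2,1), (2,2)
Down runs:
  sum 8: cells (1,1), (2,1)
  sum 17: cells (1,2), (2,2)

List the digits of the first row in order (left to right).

7 9

16 in 2 cells must be {7,9}; 17 in 2 cells must be {8,9}.
The 16 across and the 8 down share only 7, so (1,1) = 7.
(1,2) = 16 − 7 = 9 completes the 16 across.
(2,1) = 8 − 7 = 1 completes the 8 down.
(2,2) = 9 − 1 = 8 completes the 9 across.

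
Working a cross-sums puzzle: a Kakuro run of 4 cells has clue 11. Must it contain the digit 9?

No

The only way to make 11 from 4 distinct digits is {1,2,3,5}, which does not contain 9.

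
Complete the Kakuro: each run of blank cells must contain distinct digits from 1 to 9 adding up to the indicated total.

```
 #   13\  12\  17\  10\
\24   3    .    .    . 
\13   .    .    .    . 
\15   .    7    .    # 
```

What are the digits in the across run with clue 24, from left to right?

3 4 9 8

Given what's placed, R1C2 must be 4 to fit the 24 across and 12 down.
R2C2 = 12 − 11 = 1 completes the 12 down.
Nothing is forced directly, so branch on R3C1, whose candidates are 2 or 6. If R3C1 = 2: then R2C1 would have to be in {2,3,4,5,6,7} for the 13 across but in {8} for the 13 down — contradiction. So R3C1 = 6.
R2C1 = 13 − 9 = 4 completes the 13 down.
R3C3 = 15 − 13 = 2 completes the 15 across.
Given what's placed, R2C3 must be 6 to fit the 13 across and 17 down.
R2C4 = 13 − 11 = 2 completes the 13 across.
R1C3 = 17 − 8 = 9 completes the 17 down.
R1C4 = 24 − 16 = 8 completes the 24 across.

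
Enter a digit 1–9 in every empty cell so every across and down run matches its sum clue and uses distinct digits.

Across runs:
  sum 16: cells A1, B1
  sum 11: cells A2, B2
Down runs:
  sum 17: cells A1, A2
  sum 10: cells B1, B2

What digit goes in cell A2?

16 in 2 cells must be {7,9}; 17 in 2 cells must be {8,9}.
The 16 across and the 17 down share only 9, so A1 = 9.
B1 = 16 − 9 = 7 completes the 16 across.
A2 = 17 − 9 = 8 completes the 17 down.
B2 = 11 − 8 = 3 completes the 11 across.

8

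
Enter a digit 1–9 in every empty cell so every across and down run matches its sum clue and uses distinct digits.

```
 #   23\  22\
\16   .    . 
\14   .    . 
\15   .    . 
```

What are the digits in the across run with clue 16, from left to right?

9, 7

16 in 2 cells must be {7,9}; 23 in 3 cells must be {6,8,9}.
The 16 across and the 23 down share only 9, so R1C1 = 9.
R1C2 = 16 − 9 = 7 completes the 16 across.
Nothing is forced directly, so branch on R2C1, whose candidates are 6 or 8. If R2C1 = 6: then R2C2 would have to be in {8} for the 14 across but in {6,9} for the 22 down — contradiction. So R2C1 = 8.
R2C2 = 14 − 8 = 6 completes the 14 across.
R3C1 = 23 − 17 = 6 completes the 23 down.
R3C2 = 15 − 6 = 9 completes the 15 across.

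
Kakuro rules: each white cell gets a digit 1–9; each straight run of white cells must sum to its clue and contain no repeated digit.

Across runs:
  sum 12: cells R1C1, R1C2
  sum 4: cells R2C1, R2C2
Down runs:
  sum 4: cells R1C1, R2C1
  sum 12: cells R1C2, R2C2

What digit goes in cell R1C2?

9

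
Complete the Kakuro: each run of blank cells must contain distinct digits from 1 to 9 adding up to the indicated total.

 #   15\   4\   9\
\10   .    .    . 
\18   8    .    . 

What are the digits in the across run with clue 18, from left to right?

8 3 7

4 in 2 cells must be {1,3}.
R1C1 = 15 − 8 = 7 completes the 15 down.
Given what's placed, R1C2 must be 1 to fit the 10 across and 4 down.
R1C3 = 10 − 8 = 2 completes the 10 across.
R2C2 = 4 − 1 = 3 completes the 4 down.
R2C3 = 18 − 11 = 7 completes the 18 across.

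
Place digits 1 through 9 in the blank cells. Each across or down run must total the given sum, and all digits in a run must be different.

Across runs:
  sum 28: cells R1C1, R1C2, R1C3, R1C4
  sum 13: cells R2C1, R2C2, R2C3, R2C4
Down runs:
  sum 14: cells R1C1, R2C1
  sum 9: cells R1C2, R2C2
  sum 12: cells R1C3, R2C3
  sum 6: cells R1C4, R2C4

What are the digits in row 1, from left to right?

Nothing is forced directly, so branch on R2C1, whose candidates are 5 or 6. If R2C1 = 6: that forces R1C1 = 8, R2C3 = 4, after which R1C3 would have to be in {4,5,6,7,9} for the 28 across but in {8} for the 12 down — contradiction. So R2C1 = 5.
R1C1 = 14 − 5 = 9 completes the 14 down.
Nothing is forced directly, so branch on R1C4, whose candidates are 4 or 5. If R1C4 = 4: then R2C4 would have to be in {1,3,4} for the 13 across but in {2} for the 6 down — contradiction. So R1C4 = 5.
R1C3 = 8: the only remaining digit allowed by both the 28 across and the 12 down.
R2C3 = 12 − 8 = 4 completes the 12 down.
R2C4 = 6 − 5 = 1 completes the 6 down.
R1C2 = 28 − 22 = 6 completes the 28 across.
R2C2 = 13 − 10 = 3 completes the 13 across.

9 6 8 5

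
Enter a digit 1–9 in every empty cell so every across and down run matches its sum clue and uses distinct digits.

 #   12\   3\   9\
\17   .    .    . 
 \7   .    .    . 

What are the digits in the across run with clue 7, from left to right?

4 1 2

7 in 3 cells must be {1,2,4}; 3 in 2 cells must be {1,2}.
The 7 across and the 12 down share only 4, so R2C1 = 4.
R1C1 = 12 − 4 = 8 completes the 12 down.
Given what's placed, R1C2 must be 2 to fit the 17 across and 3 down.
R1C3 = 17 − 10 = 7 completes the 17 across.
R2C2 = 3 − 2 = 1 completes the 3 down.
R2C3 = 7 − 5 = 2 completes the 7 across.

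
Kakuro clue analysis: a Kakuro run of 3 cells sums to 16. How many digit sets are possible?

8

3 distinct digits from 1–9 sum between 6 and 24.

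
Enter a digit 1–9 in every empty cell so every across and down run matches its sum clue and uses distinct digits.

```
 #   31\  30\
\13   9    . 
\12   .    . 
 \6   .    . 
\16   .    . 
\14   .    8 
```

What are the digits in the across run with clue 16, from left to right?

7, 9

16 in 2 cells must be {7,9}.
R1C2 = 13 − 9 = 4 completes the 13 across.
R4C1 = 7: the only remaining digit allowed by both the 16 across and the 31 down.
R4C2 = 16 − 7 = 9 completes the 16 across.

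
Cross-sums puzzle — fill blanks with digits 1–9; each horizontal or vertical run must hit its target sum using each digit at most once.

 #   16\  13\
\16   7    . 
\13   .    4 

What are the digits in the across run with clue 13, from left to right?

9 4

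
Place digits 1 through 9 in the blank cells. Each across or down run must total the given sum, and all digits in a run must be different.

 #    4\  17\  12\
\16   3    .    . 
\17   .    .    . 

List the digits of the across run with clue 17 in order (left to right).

4 in 2 cells must be {1,3}; 17 in 2 cells must be {8,9}.
R2C1 = 4 − 3 = 1 completes the 4 down.
R2C2 = 9: the only remaining digit allowed by both the 17 across and the 17 down.
R2C3 = 17 − 10 = 7 completes the 17 across.
R1C2 = 17 − 9 = 8 completes the 17 down.
R1C3 = 16 − 11 = 5 completes the 16 across.

1 9 7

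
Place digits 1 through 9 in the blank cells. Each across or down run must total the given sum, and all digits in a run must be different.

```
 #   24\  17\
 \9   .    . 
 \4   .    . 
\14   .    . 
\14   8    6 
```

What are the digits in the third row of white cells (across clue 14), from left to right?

6, 8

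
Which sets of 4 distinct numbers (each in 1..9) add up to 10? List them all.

4 distinct digits from 1–9 sum between 10 and 30.
Only one set works: {1,2,3,4}.

{1,2,3,4}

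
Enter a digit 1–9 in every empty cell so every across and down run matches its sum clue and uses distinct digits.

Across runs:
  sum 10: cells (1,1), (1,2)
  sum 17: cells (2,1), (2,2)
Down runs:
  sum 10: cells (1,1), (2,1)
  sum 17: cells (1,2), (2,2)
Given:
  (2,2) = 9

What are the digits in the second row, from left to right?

17 in 2 cells must be {8,9}.
(1,2) = 17 − 9 = 8 completes the 17 down.
(2,1) = 17 − 9 = 8 completes the 17 across.
(1,1) = 10 − 8 = 2 completes the 10 across.

8, 9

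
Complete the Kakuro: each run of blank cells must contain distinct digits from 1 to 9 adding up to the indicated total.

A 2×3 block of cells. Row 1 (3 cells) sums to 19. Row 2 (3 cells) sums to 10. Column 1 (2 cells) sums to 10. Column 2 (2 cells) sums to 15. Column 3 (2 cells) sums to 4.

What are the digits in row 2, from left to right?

4 in 2 cells must be {1,3}.
The 19 across and the 4 down share only 3, so (1,3) = 3.
(2,3) = 4 − 3 = 1 completes the 4 down.
Nothing is forced directly, so branch on (2,2), whose candidates are 6 or 7. If (2,2) = 7: then (1,2) would have to be in {7,9} for the 19 across but in {8} for the 15 down — contradiction. So (2,2) = 6.
(1,2) = 15 − 6 = 9 completes the 15 down.
(2,1) = 10 − 7 = 3 completes the 10 across.
(1,1) = 19 − 12 = 7 completes the 19 across.

3 6 1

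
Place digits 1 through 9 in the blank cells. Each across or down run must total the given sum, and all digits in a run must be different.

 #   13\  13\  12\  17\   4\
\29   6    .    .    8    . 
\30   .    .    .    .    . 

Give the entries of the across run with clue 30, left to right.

17 in 2 cells must be {8,9}; 4 in 2 cells must be {1,3}.
R2C1 = 13 − 6 = 7 completes the 13 down.
R2C4 = 17 − 8 = 9 completes the 17 down.
No cell is forced outright now. R1C5 can only be 1 or 3 (the digits allowed by both its 29 across and its 4 down). If R1C5 = 1: that forces R2C5 = 3, R2C3 = 5, after which R1C3 would have to be in {5,9} for the 29 across but in {7} for the 12 down — contradiction. So R1C5 = 3.
R2C5 = 4 − 3 = 1 completes the 4 down.
No cell is forced outright now. R2C2 can only be 5 or 8 (the digits allowed by both its 30 across and its 13 down). If R2C2 = 5: then R1C2 would have to be in {5,7} for the 29 across but in {8} for the 13 down — contradiction. So R2C2 = 8.
R1C2 = 13 − 8 = 5 completes the 13 down.
R1C3 = 29 − 22 = 7 completes the 29 across.
R2C3 = 30 − 25 = 5 completes the 30 across.

7 8 5 9 1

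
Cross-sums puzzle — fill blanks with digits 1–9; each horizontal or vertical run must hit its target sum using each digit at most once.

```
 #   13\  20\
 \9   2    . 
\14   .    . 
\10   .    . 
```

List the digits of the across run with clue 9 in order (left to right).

R1C2 = 9 − 2 = 7 completes the 9 across.
Nothing is forced directly, so branch on R2C1, whose candidates are 5 or 6 or 8. If R2C1 = 6: that forces R2C2 = 8, after which R3C1 would have to be in {1,2,3,4,6,7,8,9} for the 10 across but in {5} for the 13 down — contradiction. If R2C1 = 8: then R2C2 would have to be in {6} for the 14 across but in {4,5,8,9} for the 20 down — contradiction. So R2C1 = 5.
R2C2 = 14 − 5 = 9 completes the 14 across.
R3C1 = 13 − 7 = 6 completes the 13 down.
R3C2 = 10 − 6 = 4 completes the 10 across.

2, 7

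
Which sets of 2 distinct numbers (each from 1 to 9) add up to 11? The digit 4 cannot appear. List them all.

{2,9}; {3,8}; {5,6}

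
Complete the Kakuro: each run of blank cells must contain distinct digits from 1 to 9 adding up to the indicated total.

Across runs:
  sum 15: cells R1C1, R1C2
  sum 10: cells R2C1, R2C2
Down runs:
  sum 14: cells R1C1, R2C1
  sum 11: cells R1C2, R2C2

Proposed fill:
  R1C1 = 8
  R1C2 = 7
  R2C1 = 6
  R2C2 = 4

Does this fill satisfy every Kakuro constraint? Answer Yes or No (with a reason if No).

Across: 8+7=15; 6+4=10. Down: 8+6=14; 7+4=11. No digit repeats within any run.

Yes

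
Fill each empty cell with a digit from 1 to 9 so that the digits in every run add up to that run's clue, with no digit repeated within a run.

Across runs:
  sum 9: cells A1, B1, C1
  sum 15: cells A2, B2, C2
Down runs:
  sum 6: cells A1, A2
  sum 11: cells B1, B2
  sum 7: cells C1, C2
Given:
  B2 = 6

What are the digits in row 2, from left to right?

B1 = 11 − 6 = 5 completes the 11 down.
Given what's placed, A1 must be 1 to fit the 9 across and 6 down.
C1 = 9 − 6 = 3 completes the 9 across.
A2 = 6 − 1 = 5 completes the 6 down.
C2 = 15 − 11 = 4 completes the 15 across.

5 6 4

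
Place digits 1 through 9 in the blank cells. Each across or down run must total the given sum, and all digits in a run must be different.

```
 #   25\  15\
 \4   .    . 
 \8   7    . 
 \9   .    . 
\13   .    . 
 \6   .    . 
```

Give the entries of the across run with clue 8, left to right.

4 in 2 cells must be {1,3}; 15 in 5 cells must be {1,2,3,4,5}.
R2C2 = 8 − 7 = 1 completes the 8 across.

7, 1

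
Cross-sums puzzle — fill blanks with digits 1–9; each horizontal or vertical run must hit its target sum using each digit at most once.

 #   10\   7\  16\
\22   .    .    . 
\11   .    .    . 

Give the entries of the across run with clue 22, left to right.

7, 6, 9

16 in 2 cells must be {7,9}.
The 11 across and the 16 down share only 7, so R2C3 = 7.
R1C3 = 16 − 7 = 9 completes the 16 down.
Nothing is forced directly, so branch on R2C1, whose candidates are 1 or 3. If R2C1 = 1: then R1C1 would have to be in {5,6,7,8} for the 22 across but in {9} for the 10 down — contradiction. So R2C1 = 3.
R1C1 = 10 − 3 = 7 completes the 10 down.
R1C2 = 22 − 16 = 6 completes the 22 across.
R2C2 = 11 − 10 = 1 completes the 11 across.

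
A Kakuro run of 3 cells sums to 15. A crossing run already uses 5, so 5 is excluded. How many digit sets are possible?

4

3 distinct digits from 1–9 sum between 6 and 24.
Dropping sets that contain 5.
Enumerating: {1,6,8}, {2,4,9}, {2,6,7}, {3,4,8}.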